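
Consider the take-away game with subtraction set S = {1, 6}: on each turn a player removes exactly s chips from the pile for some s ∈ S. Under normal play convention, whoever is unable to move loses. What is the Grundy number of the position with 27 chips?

2

G(0) = 0
G(1) = mex{0} = 1
G(2) = mex{1} = 0
G(3) = mex{0} = 1
G(4) = mex{1} = 0
G(5) = mex{0} = 1
G(6) = mex{1,0} = 2
G(7) = mex{2,1} = 0
G(8) = mex{0,0} = 1
G(9) = mex{1,1} = 0
G(10) = mex{0,0} = 1
G(11) = mex{1,1} = 0
G(12) = mex{0,2} = 1
G(13) = mex{1,0} = 2
G(14) = mex{2,1} = 0
G(15) = mex{0,0} = 1
G(16) = mex{1,1} = 0
G(17) = mex{0,0} = 1
G(18) = mex{1,1} = 0
G(19) = mex{0,2} = 1
G(20) = mex{1,0} = 2
G(21) = mex{2,1} = 0
G(22) = mex{0,0} = 1
G(23) = mex{1,1} = 0
G(24) = mex{0,0} = 1
G(25) = mex{1,1} = 0
G(26) = mex{0,2} = 1
G(27) = mex{1,0} = 2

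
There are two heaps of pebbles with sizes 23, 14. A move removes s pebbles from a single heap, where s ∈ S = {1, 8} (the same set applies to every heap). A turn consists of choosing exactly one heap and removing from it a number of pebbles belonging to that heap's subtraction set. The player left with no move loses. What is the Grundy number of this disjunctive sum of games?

0

All heaps use S = {1, 8}:
n :  0  1  2  3  4  5  6  7  8  9 10 11 12 13 14 15 16 17 18 19 20 21 22 23
G :  0  1  0  1  0  1  0  1  2  0  1  0  1  0  1  0  1  2  0  1  0  1  0  1
Heap A: G(23) = 1.
Heap B: G(14) = 1.
Combined Grundy value = 1 ⊕ 1 = 0.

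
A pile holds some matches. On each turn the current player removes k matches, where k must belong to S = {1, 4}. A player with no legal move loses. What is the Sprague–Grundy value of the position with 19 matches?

n :  0  1  2  3  4  5  6  7  8  9 10 11 12 13 14 15 16 17 18 19
G :  0  1  0  1  2  0  1  0  1  2  0  1  0  1  2  0  1  0  1  2

2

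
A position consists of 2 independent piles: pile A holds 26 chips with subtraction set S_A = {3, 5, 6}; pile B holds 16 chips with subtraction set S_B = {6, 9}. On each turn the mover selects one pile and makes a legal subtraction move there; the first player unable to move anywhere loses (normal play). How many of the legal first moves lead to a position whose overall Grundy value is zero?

Pile A, S = {3, 5, 6}:
G(0) = 0
G(1) = mex{} = 0
G(2) = mex{} = 0
G(3) = mex{0} = 1
G(4) = mex{0} = 1
G(5) = mex{0,0} = 1
G(6) = mex{1,0,0} = 2
G(7) = mex{1,0,0} = 2
G(8) = mex{1,1,0} = 2
G(9) = mex{2,1,1} = 0
G(10) = mex{2,1,1} = 0
G(11) = mex{2,2,1} = 0
G(12) = mex{0,2,2} = 1
G(13) = mex{0,2,2} = 1
G(14) = mex{0,0,2} = 1
G(15) = mex{1,0,0} = 2
G(16) = mex{1,0,0} = 2
G(17) = mex{1,1,0} = 2
G(18) = mex{2,1,1} = 0
G(19) = mex{2,1,1} = 0
G(20) = mex{2,2,1} = 0
G(21) = mex{0,2,2} = 1
G(22) = mex{0,2,2} = 1
G(23) = mex{0,0,2} = 1
G(24) = mex{1,0,0} = 2
G(25) = mex{1,0,0} = 2
G(26) = mex{1,1,0} = 2
G_A(26) = 2.
Pile B, S = {6, 9}:
G(0) = 0
G(1) = mex{} = 0
G(2) = mex{} = 0
G(3) = mex{} = 0
G(4) = mex{} = 0
G(5) = mex{} = 0
G(6) = mex{0} = 1
G(7) = mex{0} = 1
G(8) = mex{0} = 1
G(9) = mex{0,0} = 1
G(10) = mex{0,0} = 1
G(11) = mex{0,0} = 1
G(12) = mex{1,0} = 2
G(13) = mex{1,0} = 2
G(14) = mex{1,0} = 2
G(15) = mex{1,1} = 0
G(16) = mex{1,1} = 0
G_B(16) = 0.
Combined Grundy value = 2 ⊕ 0 = 2.
A winning move leaves total XOR = 0, i.e. changes one component's Grundy value g to g ⊕ X where X is the current total.
Pile A: need g' = 2⊕2 = 0. Options: 26−3→G=1, 26−5→G=1, 26−6→G=0. Hits: 1.
Pile B: need g' = 0⊕2 = 2. Options: 16−6→G=1, 16−9→G=1. Hits: 0.

1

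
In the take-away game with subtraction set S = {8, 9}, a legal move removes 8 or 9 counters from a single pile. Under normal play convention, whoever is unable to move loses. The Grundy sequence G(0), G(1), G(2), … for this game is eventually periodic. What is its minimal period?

17

n :  0  1  2  3  4  5  6  7  8  9 10 11 12 13 14 15 16 17 18 19 20 21 22 23 24 25 26 27 28 29 30 31 32 33 34 35
G :  0  0  0  0  0  0  0  0  1  1  1  1  1  1  1  1  2  0  0  0  0  0  0  0  0  1  1  1  1  1  1  1  1  2  0  0
G(n+17) = G(n) holds for n = 0,…,8 (a full window of length max(S) = 9), so the sequence is purely periodic with period 17.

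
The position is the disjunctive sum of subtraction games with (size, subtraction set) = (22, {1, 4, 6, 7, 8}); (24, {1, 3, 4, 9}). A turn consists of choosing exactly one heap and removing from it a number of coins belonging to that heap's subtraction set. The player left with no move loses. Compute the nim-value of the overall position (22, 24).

Heap A, S = {1, 4, 6, 7, 8}:
G(0) = 0
G(1) = mex{0} = 1
G(2) = mex{1} = 0
G(3) = mex{0} = 1
G(4) = mex{1,0} = 2
G(5) = mex{2,1} = 0
G(6) = mex{0,0,0} = 1
G(7) = mex{1,1,1,0} = 2
G(8) = mex{2,2,0,1,0} = 3
G(9) = mex{3,0,1,0,1} = 2
G(10) = mex{2,1,2,1,0} = 3
G(11) = mex{3,2,0,2,1} = 4
G(12) = mex{4,3,1,0,2} = 5
G(13) = mex{5,2,2,1,0} = 3
G(14) = mex{3,3,3,2,1} = 0
G(15) = mex{0,4,2,3,2} = 1
G(16) = mex{1,5,3,2,3} = 0
G(17) = mex{0,3,4,3,2} = 1
G(18) = mex{1,0,5,4,3} = 2
G(19) = mex{2,1,3,5,4} = 0
G(20) = mex{0,0,0,3,5} = 1
G(21) = mex{1,1,1,0,3} = 2
G(22) = mex{2,2,0,1,0} = 3
G_A(22) = 3.
Heap B, S = {1, 3, 4, 9}:
n :  0  1  2  3  4  5  6  7  8  9 10 11 12 13 14 15 16 17 18 19 20 21 22 23 24
G :  0  1  0  1  2  3  2  0  1  4  3  2  0  1  0  1  2  3  2  0  1  4  3  2  0
G_B(24) = 0.
Combined Grundy value = 3 ⊕ 0 = 3.

3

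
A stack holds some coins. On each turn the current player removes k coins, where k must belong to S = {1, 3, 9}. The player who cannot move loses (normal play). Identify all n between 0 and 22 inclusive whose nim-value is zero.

0, 2, 4, 6, 8, 10, 12, 14, 16, 18, 20, 22

n :  0  1  2  3  4  5  6  7  8  9 10 11 12 13 14 15 16 17 18 19 20 21 22
G :  0  1  0  1  0  1  0  1  0  1  0  1  0  1  0  1  0  1  0  1  0  1  0
P-positions are exactly the n with G(n) = 0.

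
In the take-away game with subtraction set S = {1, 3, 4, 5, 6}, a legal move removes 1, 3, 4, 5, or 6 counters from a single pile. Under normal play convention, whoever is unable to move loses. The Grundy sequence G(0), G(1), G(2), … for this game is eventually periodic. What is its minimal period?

9

G(0) = 0
G(1) = mex{0} = 1
G(2) = mex{1} = 0
G(3) = mex{0,0} = 1
G(4) = mex{1,1,0} = 2
G(5) = mex{2,0,1,0} = 3
G(6) = mex{3,1,0,1,0} = 2
G(7) = mex{2,2,1,0,1} = 3
G(8) = mex{3,3,2,1,0} = 4
G(9) = mex{4,2,3,2,1} = 0
G(10) = mex{0,3,2,3,2} = 1
G(11) = mex{1,4,3,2,3} = 0
G(12) = mex{0,0,4,3,2} = 1
G(13) = mex{1,1,0,4,3} = 2
G(14) = mex{2,0,1,0,4} = 3
G(15) = mex{3,1,0,1,0} = 2
G(16) = mex{2,2,1,0,1} = 3
G(17) = mex{3,3,2,1,0} = 4
G(18) = mex{4,2,3,2,1} = 0
G(19) = mex{0,3,2,3,2} = 1
G(n+9) = G(n) holds for n = 0,…,5 (a full window of length max(S) = 6), so the sequence is purely periodic with period 9.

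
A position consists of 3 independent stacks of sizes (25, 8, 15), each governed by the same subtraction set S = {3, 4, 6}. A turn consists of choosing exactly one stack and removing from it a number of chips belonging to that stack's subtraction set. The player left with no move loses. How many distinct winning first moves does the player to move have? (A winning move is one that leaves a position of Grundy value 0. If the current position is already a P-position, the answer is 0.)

4

All stacks use S = {3, 4, 6}:
n :  0  1  2  3  4  5  6  7  8  9 10 11 12 13 14 15 16 17 18 19 20 21 22 23 24 25
G :  0  0  0  1  1  1  2  2  2  0  0  0  1  1  1  2  2  2  0  0  0  1  1  1  2  2
Stack A: G(25) = 2.
Stack B: G(8) = 2.
Stack C: G(15) = 2.
Combined Grundy value = 2 ⊕ 2 ⊕ 2 = 2.
A winning move leaves total XOR = 0, i.e. changes one component's Grundy value g to g ⊕ X where X is the current total.
Stack A: need g' = 2⊕2 = 0. Options: 25−3→G=1, 25−4→G=1, 25−6→G=0. Hits: 1.
Stack B: need g' = 2⊕2 = 0. Options: 8−3→G=1, 8−4→G=1, 8−6→G=0. Hits: 1.
Stack C: need g' = 2⊕2 = 0. Options: 15−3→G=1, 15−4→G=0, 15−6→G=0. Hits: 2.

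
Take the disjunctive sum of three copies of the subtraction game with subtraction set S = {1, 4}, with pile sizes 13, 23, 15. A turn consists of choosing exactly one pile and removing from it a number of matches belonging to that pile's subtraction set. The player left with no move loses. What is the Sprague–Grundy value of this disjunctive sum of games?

All piles use S = {1, 4}:
n :  0  1  2  3  4  5  6  7  8  9 10 11 12 13 14 15 16 17 18 19 20 21 22 23
G :  0  1  0  1  2  0  1  0  1  2  0  1  0  1  2  0  1  0  1  2  0  1  0  1
Pile A: G(13) = 1.
Pile B: G(23) = 1.
Pile C: G(15) = 0.
Combined Grundy value = 1 ⊕ 1 ⊕ 0 = 0.

0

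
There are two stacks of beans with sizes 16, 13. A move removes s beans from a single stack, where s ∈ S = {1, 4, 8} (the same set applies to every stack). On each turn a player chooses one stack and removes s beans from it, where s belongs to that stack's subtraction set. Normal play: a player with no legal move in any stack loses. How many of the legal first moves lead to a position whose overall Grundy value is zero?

All stacks use S = {1, 4, 8}:
n :  0  1  2  3  4  5  6  7  8  9 10 11 12 13 14 15 16
G :  0  1  0  1  2  0  1  0  1  2  3  2  0  1  0  1  2
Stack A: G(16) = 2.
Stack B: G(13) = 1.
Combined Grundy value = 2 ⊕ 1 = 3.
A winning move leaves total XOR = 0, i.e. changes one component's Grundy value g to g ⊕ X where X is the current total.
Stack A: need g' = 2⊕3 = 1. Options: 16−1→G=1, 16−4→G=0, 16−8→G=1. Hits: 2.
Stack B: need g' = 1⊕3 = 2. Options: 13−1→G=0, 13−4→G=2, 13−8→G=0. Hits: 1.

3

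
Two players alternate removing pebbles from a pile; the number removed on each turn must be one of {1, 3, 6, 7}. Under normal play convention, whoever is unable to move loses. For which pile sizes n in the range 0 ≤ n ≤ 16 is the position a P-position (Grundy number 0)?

0, 2, 4, 12, 14, 16

G(0) = 0
G(1) = mex{0} = 1
G(2) = mex{1} = 0
G(3) = mex{0,0} = 1
G(4) = mex{1,1} = 0
G(5) = mex{0,0} = 1
G(6) = mex{1,1,0} = 2
G(7) = mex{2,0,1,0} = 3
G(8) = mex{3,1,0,1} = 2
G(9) = mex{2,2,1,0} = 3
G(10) = mex{3,3,0,1} = 2
G(11) = mex{2,2,1,0} = 3
G(12) = mex{3,3,2,1} = 0
G(13) = mex{0,2,3,2} = 1
G(14) = mex{1,3,2,3} = 0
G(15) = mex{0,0,3,2} = 1
G(16) = mex{1,1,2,3} = 0
P-positions are exactly the n with G(n) = 0.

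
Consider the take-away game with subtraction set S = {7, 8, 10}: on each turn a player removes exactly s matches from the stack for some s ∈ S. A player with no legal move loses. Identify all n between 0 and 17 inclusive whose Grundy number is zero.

n :  0  1  2  3  4  5  6  7  8  9 10 11 12 13 14 15 16 17
G :  0  0  0  0  0  0  0  1  1  1  1  1  1  1  2  2  2  0
P-positions are exactly the n with G(n) = 0.

0, 1, 2, 3, 4, 5, 6, 17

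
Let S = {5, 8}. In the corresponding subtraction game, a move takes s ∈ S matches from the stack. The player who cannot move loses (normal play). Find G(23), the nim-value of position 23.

2

G(0) = 0
G(1) = mex{} = 0
G(2) = mex{} = 0
G(3) = mex{} = 0
G(4) = mex{} = 0
G(5) = mex{0} = 1
G(6) = mex{0} = 1
G(7) = mex{0} = 1
G(8) = mex{0,0} = 1
G(9) = mex{0,0} = 1
G(10) = mex{1,0} = 2
G(11) = mex{1,0} = 2
G(12) = mex{1,0} = 2
G(13) = mex{1,1} = 0
G(14) = mex{1,1} = 0
G(15) = mex{2,1} = 0
G(16) = mex{2,1} = 0
G(17) = mex{2,1} = 0
G(18) = mex{0,2} = 1
G(19) = mex{0,2} = 1
G(20) = mex{0,2} = 1
G(21) = mex{0,0} = 1
G(22) = mex{0,0} = 1
G(23) = mex{1,0} = 2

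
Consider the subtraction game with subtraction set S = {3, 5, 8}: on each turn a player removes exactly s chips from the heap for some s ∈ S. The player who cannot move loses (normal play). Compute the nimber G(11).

n :  0  1  2  3  4  5  6  7  8  9 10 11
G :  0  0  0  1  1  1  2  2  2  3  3  0

0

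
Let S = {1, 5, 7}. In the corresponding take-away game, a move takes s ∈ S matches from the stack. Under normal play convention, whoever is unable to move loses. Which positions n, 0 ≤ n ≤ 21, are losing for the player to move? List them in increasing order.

0, 2, 4, 6, 8, 10, 12, 14, 16, 18, 20

G(0) = 0
G(1) = mex{0} = 1
G(2) = mex{1} = 0
G(3) = mex{0} = 1
G(4) = mex{1} = 0
G(5) = mex{0,0} = 1
G(6) = mex{1,1} = 0
G(7) = mex{0,0,0} = 1
G(8) = mex{1,1,1} = 0
G(9) = mex{0,0,0} = 1
G(10) = mex{1,1,1} = 0
G(11) = mex{0,0,0} = 1
G(12) = mex{1,1,1} = 0
G(13) = mex{0,0,0} = 1
G(14) = mex{1,1,1} = 0
G(15) = mex{0,0,0} = 1
G(16) = mex{1,1,1} = 0
G(17) = mex{0,0,0} = 1
G(18) = mex{1,1,1} = 0
G(19) = mex{0,0,0} = 1
G(20) = mex{1,1,1} = 0
G(21) = mex{0,0,0} = 1
P-positions are exactly the n with G(n) = 0.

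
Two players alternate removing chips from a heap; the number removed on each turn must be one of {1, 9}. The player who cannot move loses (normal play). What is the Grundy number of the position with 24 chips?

n :  0  1  2  3  4  5  6  7  8  9 10 11 12 13 14 15 16 17 18 19 20 21 22 23 24
G :  0  1  0  1  0  1  0  1  0  1  0  1  0  1  0  1  0  1  0  1  0  1  0  1  0

0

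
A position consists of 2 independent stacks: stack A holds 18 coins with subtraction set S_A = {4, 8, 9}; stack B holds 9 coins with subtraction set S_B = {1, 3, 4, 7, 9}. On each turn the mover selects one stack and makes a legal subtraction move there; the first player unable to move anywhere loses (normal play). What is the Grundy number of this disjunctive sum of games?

0

Stack A, S = {4, 8, 9}:
n :  0  1  2  3  4  5  6  7  8  9 10 11 12 13 14 15 16 17 18
G :  0  0  0  0  1  1  1  1  2  2  2  2  3  0  0  0  0  1  1
G_A(18) = 1.
Stack B, S = {1, 3, 4, 7, 9}:
n : 0 1 2 3 4 5 6 7 8 9
G : 0 1 0 1 2 3 2 3 0 1
G_B(9) = 1.
Combined Grundy value = 1 ⊕ 1 = 0.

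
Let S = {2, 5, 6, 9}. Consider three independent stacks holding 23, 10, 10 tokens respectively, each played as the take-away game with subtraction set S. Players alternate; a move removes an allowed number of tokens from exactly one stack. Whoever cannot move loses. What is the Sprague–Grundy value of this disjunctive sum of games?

All stacks use S = {2, 5, 6, 9}:
n :  0  1  2  3  4  5  6  7  8  9 10 11 12 13 14 15 16 17 18 19 20 21 22 23
G :  0  0  1  1  0  2  1  3  0  2  1  0  0  1  1  0  2  1  3  0  2  1  0  0
Stack A: G(23) = 0.
Stack B: G(10) = 1.
Stack C: G(10) = 1.
Combined Grundy value = 0 ⊕ 1 ⊕ 1 = 0.

0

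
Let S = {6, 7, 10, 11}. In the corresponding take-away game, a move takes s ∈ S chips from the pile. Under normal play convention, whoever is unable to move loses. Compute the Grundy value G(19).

0

n :  0  1  2  3  4  5  6  7  8  9 10 11 12 13 14 15 16 17 18 19
G :  0  0  0  0  0  0  1  1  1  1  1  1  2  2  2  2  2  0  0  0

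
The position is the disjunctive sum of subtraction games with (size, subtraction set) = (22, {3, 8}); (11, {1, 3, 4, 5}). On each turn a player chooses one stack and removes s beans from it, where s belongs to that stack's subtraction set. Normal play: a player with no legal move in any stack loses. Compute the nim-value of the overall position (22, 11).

1

Stack A, S = {3, 8}:
G(0) = 0
G(1) = mex{} = 0
G(2) = mex{} = 0
G(3) = mex{0} = 1
G(4) = mex{0} = 1
G(5) = mex{0} = 1
G(6) = mex{1} = 0
G(7) = mex{1} = 0
G(8) = mex{1,0} = 2
G(9) = mex{0,0} = 1
G(10) = mex{0,0} = 1
G(11) = mex{2,1} = 0
G(12) = mex{1,1} = 0
G(13) = mex{1,1} = 0
G(14) = mex{0,0} = 1
G(15) = mex{0,0} = 1
G(16) = mex{0,2} = 1
G(17) = mex{1,1} = 0
G(18) = mex{1,1} = 0
G(19) = mex{1,0} = 2
G(20) = mex{0,0} = 1
G(21) = mex{0,0} = 1
G(22) = mex{2,1} = 0
G_A(22) = 0.
Stack B, S = {1, 3, 4, 5}:
G(0) = 0
G(1) = mex{0} = 1
G(2) = mex{1} = 0
G(3) = mex{0,0} = 1
G(4) = mex{1,1,0} = 2
G(5) = mex{2,0,1,0} = 3
G(6) = mex{3,1,0,1} = 2
G(7) = mex{2,2,1,0} = 3
G(8) = mex{3,3,2,1} = 0
G(9) = mex{0,2,3,2} = 1
G(10) = mex{1,3,2,3} = 0
G(11) = mex{0,0,3,2} = 1
G_B(11) = 1.
Combined Grundy value = 0 ⊕ 1 = 1.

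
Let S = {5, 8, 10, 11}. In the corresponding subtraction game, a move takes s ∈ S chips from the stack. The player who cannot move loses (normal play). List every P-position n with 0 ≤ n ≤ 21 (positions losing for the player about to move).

0, 1, 2, 3, 4, 16, 17, 18, 19, 20

G(0) = 0
G(1) = mex{} = 0
G(2) = mex{} = 0
G(3) = mex{} = 0
G(4) = mex{} = 0
G(5) = mex{0} = 1
G(6) = mex{0} = 1
G(7) = mex{0} = 1
G(8) = mex{0,0} = 1
G(9) = mex{0,0} = 1
G(10) = mex{1,0,0} = 2
G(11) = mex{1,0,0,0} = 2
G(12) = mex{1,0,0,0} = 2
G(13) = mex{1,1,0,0} = 2
G(14) = mex{1,1,0,0} = 2
G(15) = mex{2,1,1,0} = 3
G(16) = mex{2,1,1,1} = 0
G(17) = mex{2,1,1,1} = 0
G(18) = mex{2,2,1,1} = 0
G(19) = mex{2,2,1,1} = 0
G(20) = mex{3,2,2,1} = 0
G(21) = mex{0,2,2,2} = 1
P-positions are exactly the n with G(n) = 0.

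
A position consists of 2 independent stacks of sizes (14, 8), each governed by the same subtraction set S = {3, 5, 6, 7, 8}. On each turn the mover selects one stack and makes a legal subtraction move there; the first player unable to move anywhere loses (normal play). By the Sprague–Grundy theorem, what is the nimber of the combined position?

3

All stacks use S = {3, 5, 6, 7, 8}:
G(0) = 0
G(1) = mex{} = 0
G(2) = mex{} = 0
G(3) = mex{0} = 1
G(4) = mex{0} = 1
G(5) = mex{0,0} = 1
G(6) = mex{1,0,0} = 2
G(7) = mex{1,0,0,0} = 2
G(8) = mex{1,1,0,0,0} = 2
G(9) = mex{2,1,1,0,0} = 3
G(10) = mex{2,1,1,1,0} = 3
G(11) = mex{2,2,1,1,1} = 0
G(12) = mex{3,2,2,1,1} = 0
G(13) = mex{3,2,2,2,1} = 0
G(14) = mex{0,3,2,2,2} = 1
Stack A: G(14) = 1.
Stack B: G(8) = 2.
Combined Grundy value = 1 ⊕ 2 = 3.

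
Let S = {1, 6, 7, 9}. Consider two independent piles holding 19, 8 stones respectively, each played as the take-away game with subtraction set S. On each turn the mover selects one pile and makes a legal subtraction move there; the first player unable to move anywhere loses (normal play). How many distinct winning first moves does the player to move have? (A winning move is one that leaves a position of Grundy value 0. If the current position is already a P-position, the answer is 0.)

All piles use S = {1, 6, 7, 9}:
n :  0  1  2  3  4  5  6  7  8  9 10 11 12 13 14 15 16 17 18 19
G :  0  1  0  1  0  1  2  3  2  3  2  3  0  1  0  1  0  1  2  3
Pile A: G(19) = 3.
Pile B: G(8) = 2.
Combined Grundy value = 3 ⊕ 2 = 1.
A winning move leaves total XOR = 0, i.e. changes one component's Grundy value g to g ⊕ X where X is the current total.
Pile A: need g' = 3⊕1 = 2. Options: 19−1→G=2, 19−6→G=1, 19−7→G=0, 19−9→G=2. Hits: 2.
Pile B: need g' = 2⊕1 = 3. Options: 8−1→G=3, 8−6→G=0, 8−7→G=1. Hits: 1.

3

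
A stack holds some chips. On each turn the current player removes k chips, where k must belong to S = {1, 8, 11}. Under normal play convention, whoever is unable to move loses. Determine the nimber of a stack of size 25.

n :  0  1  2  3  4  5  6  7  8  9 10 11 12 13 14 15 16 17 18 19 20 21 22 23 24 25
G :  0  1  0  1  0  1  0  1  2  0  1  2  3  2  3  2  0  1  0  1  2  0  1  0  1  0

0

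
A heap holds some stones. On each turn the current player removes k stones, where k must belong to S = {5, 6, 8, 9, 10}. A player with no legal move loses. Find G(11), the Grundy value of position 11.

n :  0  1  2  3  4  5  6  7  8  9 10 11
G :  0  0  0  0  0  1  1  1  1  1  2  2

2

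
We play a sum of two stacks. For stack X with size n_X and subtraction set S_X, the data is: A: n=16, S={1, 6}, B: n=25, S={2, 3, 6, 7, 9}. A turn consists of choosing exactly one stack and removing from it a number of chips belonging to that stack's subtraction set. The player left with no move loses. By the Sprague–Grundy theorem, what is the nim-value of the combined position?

Stack A, S = {1, 6}:
n :  0  1  2  3  4  5  6  7  8  9 10 11 12 13 14 15 16
G :  0  1  0  1  0  1  2  0  1  0  1  0  1  2  0  1  0
G_A(16) = 0.
Stack B, S = {2, 3, 6, 7, 9}:
G(0) = 0
G(1) = mex{} = 0
G(2) = mex{0} = 1
G(3) = mex{0,0} = 1
G(4) = mex{1,0} = 2
G(5) = mex{1,1} = 0
G(6) = mex{2,1,0} = 3
G(7) = mex{0,2,0,0} = 1
G(8) = mex{3,0,1,0} = 2
G(9) = mex{1,3,1,1,0} = 2
G(10) = mex{2,1,2,1,0} = 3
G(11) = mex{2,2,0,2,1} = 3
G(12) = mex{3,2,3,0,1} = 4
G(13) = mex{3,3,1,3,2} = 0
G(14) = mex{4,3,2,1,0} = 5
G(15) = mex{0,4,2,2,3} = 1
G(16) = mex{5,0,3,2,1} = 4
G(17) = mex{1,5,3,3,2} = 0
G(18) = mex{4,1,4,3,2} = 0
G(19) = mex{0,4,0,4,3} = 1
G(20) = mex{0,0,5,0,3} = 1
G(21) = mex{1,0,1,5,4} = 2
G(22) = mex{1,1,4,1,0} = 2
G(23) = mex{2,1,0,4,5} = 3
G(24) = mex{2,2,0,0,1} = 3
G(25) = mex{3,2,1,0,4} = 5
G_B(25) = 5.
Combined Grundy value = 0 ⊕ 5 = 5.

5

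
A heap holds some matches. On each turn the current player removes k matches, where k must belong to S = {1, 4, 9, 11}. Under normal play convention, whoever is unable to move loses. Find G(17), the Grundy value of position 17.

0

G(0) = 0
G(1) = mex{0} = 1
G(2) = mex{1} = 0
G(3) = mex{0} = 1
G(4) = mex{1,0} = 2
G(5) = mex{2,1} = 0
G(6) = mex{0,0} = 1
G(7) = mex{1,1} = 0
G(8) = mex{0,2} = 1
G(9) = mex{1,0,0} = 2
G(10) = mex{2,1,1} = 0
G(11) = mex{0,0,0,0} = 1
G(12) = mex{1,1,1,1} = 0
G(13) = mex{0,2,2,0} = 1
G(14) = mex{1,0,0,1} = 2
G(15) = mex{2,1,1,2} = 0
G(16) = mex{0,0,0,0} = 1
G(17) = mex{1,1,1,1} = 0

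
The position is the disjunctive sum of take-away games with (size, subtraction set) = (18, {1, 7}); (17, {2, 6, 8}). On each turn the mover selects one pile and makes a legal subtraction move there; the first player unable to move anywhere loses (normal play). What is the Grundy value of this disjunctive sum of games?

1

Pile A, S = {1, 7}:
G(0) = 0
G(1) = mex{0} = 1
G(2) = mex{1} = 0
G(3) = mex{0} = 1
G(4) = mex{1} = 0
G(5) = mex{0} = 1
G(6) = mex{1} = 0
G(7) = mex{0,0} = 1
G(8) = mex{1,1} = 0
G(9) = mex{0,0} = 1
G(10) = mex{1,1} = 0
G(11) = mex{0,0} = 1
G(12) = mex{1,1} = 0
G(13) = mex{0,0} = 1
G(14) = mex{1,1} = 0
G(15) = mex{0,0} = 1
G(16) = mex{1,1} = 0
G(17) = mex{0,0} = 1
G(18) = mex{1,1} = 0
G_A(18) = 0.
Pile B, S = {2, 6, 8}:
G(0) = 0
G(1) = mex{} = 0
G(2) = mex{0} = 1
G(3) = mex{0} = 1
G(4) = mex{1} = 0
G(5) = mex{1} = 0
G(6) = mex{0,0} = 1
G(7) = mex{0,0} = 1
G(8) = mex{1,1,0} = 2
G(9) = mex{1,1,0} = 2
G(10) = mex{2,0,1} = 3
G(11) = mex{2,0,1} = 3
G(12) = mex{3,1,0} = 2
G(13) = mex{3,1,0} = 2
G(14) = mex{2,2,1} = 0
G(15) = mex{2,2,1} = 0
G(16) = mex{0,3,2} = 1
G(17) = mex{0,3,2} = 1
G_B(17) = 1.
Combined Grundy value = 0 ⊕ 1 = 1.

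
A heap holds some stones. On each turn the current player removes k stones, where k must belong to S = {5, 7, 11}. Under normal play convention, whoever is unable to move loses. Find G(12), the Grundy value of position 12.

2

n :  0  1  2  3  4  5  6  7  8  9 10 11 12
G :  0  0  0  0  0  1  1  1  1  1  2  2  2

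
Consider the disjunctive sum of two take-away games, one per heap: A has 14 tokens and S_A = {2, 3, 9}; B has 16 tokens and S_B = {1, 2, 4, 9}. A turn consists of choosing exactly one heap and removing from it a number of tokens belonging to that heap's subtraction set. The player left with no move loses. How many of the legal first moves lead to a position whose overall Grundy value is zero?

3

Heap A, S = {2, 3, 9}:
n :  0  1  2  3  4  5  6  7  8  9 10 11 12 13 14
G :  0  0  1  1  2  0  0  1  1  2  2  0  0  1  1
G_A(14) = 1.
Heap B, S = {1, 2, 4, 9}:
n :  0  1  2  3  4  5  6  7  8  9 10 11 12 13 14 15 16
G :  0  1  2  0  1  2  0  1  2  3  4  0  1  2  0  1  2
G_B(16) = 2.
Combined Grundy value = 1 ⊕ 2 = 3.
A winning move leaves total XOR = 0, i.e. changes one component's Grundy value g to g ⊕ X where X is the current total.
Heap A: need g' = 1⊕3 = 2. Options: 14−2→G=0, 14−3→G=0, 14−9→G=0. Hits: 0.
Heap B: need g' = 2⊕3 = 1. Options: 16−1→G=1, 16−2→G=0, 16−4→G=1, 16−9→G=1. Hits: 3.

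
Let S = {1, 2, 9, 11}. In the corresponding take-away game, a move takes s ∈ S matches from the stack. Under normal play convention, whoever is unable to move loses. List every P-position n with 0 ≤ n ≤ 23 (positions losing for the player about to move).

0, 3, 6, 10, 13, 16, 20, 23

G(0) = 0
G(1) = mex{0} = 1
G(2) = mex{1,0} = 2
G(3) = mex{2,1} = 0
G(4) = mex{0,2} = 1
G(5) = mex{1,0} = 2
G(6) = mex{2,1} = 0
G(7) = mex{0,2} = 1
G(8) = mex{1,0} = 2
G(9) = mex{2,1,0} = 3
G(10) = mex{3,2,1} = 0
G(11) = mex{0,3,2,0} = 1
G(12) = mex{1,0,0,1} = 2
G(13) = mex{2,1,1,2} = 0
G(14) = mex{0,2,2,0} = 1
G(15) = mex{1,0,0,1} = 2
G(16) = mex{2,1,1,2} = 0
G(17) = mex{0,2,2,0} = 1
G(18) = mex{1,0,3,1} = 2
G(19) = mex{2,1,0,2} = 3
G(20) = mex{3,2,1,3} = 0
G(21) = mex{0,3,2,0} = 1
G(22) = mex{1,0,0,1} = 2
G(23) = mex{2,1,1,2} = 0
P-positions are exactly the n with G(n) = 0.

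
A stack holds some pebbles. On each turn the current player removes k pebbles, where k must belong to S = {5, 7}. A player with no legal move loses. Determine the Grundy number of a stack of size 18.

G(0) = 0
G(1) = mex{} = 0
G(2) = mex{} = 0
G(3) = mex{} = 0
G(4) = mex{} = 0
G(5) = mex{0} = 1
G(6) = mex{0} = 1
G(7) = mex{0,0} = 1
G(8) = mex{0,0} = 1
G(9) = mex{0,0} = 1
G(10) = mex{1,0} = 2
G(11) = mex{1,0} = 2
G(12) = mex{1,1} = 0
G(13) = mex{1,1} = 0
G(14) = mex{1,1} = 0
G(15) = mex{2,1} = 0
G(16) = mex{2,1} = 0
G(17) = mex{0,2} = 1
G(18) = mex{0,2} = 1

1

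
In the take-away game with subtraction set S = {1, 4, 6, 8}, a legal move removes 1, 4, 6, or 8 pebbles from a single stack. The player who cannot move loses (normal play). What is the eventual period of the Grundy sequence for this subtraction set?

G(0) = 0
G(1) = mex{0} = 1
G(2) = mex{1} = 0
G(3) = mex{0} = 1
G(4) = mex{1,0} = 2
G(5) = mex{2,1} = 0
G(6) = mex{0,0,0} = 1
G(7) = mex{1,1,1} = 0
G(8) = mex{0,2,0,0} = 1
G(9) = mex{1,0,1,1} = 2
G(10) = mex{2,1,2,0} = 3
G(11) = mex{3,0,0,1} = 2
G(12) = mex{2,1,1,2} = 0
G(13) = mex{0,2,0,0} = 1
G(14) = mex{1,3,1,1} = 0
G(15) = mex{0,2,2,0} = 1
G(16) = mex{1,0,3,1} = 2
G(17) = mex{2,1,2,2} = 0
G(18) = mex{0,0,0,3} = 1
G(19) = mex{1,1,1,2} = 0
G(20) = mex{0,2,0,0} = 1
G(21) = mex{1,0,1,1} = 2
G(22) = mex{2,1,2,0} = 3
G(23) = mex{3,0,0,1} = 2
G(24) = mex{2,1,1,2} = 0
G(25) = mex{0,2,0,0} = 1
G(n+12) = G(n) holds for n = 0,…,7 (a full window of length max(S) = 8), so the sequence is purely periodic with period 12.

12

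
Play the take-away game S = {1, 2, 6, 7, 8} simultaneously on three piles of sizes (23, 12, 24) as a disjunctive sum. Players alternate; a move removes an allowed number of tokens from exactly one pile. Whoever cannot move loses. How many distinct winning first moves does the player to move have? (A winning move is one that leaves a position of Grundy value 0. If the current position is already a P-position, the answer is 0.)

3

All piles use S = {1, 2, 6, 7, 8}:
n :  0  1  2  3  4  5  6  7  8  9 10 11 12 13 14 15 16 17 18 19 20 21 22 23 24
G :  0  1  2  0  1  2  3  4  5  3  4  5  0  1  2  0  1  2  3  4  5  3  4  5  0
Pile A: G(23) = 5.
Pile B: G(12) = 0.
Pile C: G(24) = 0.
Combined Grundy value = 5 ⊕ 0 ⊕ 0 = 5.
A winning move leaves total XOR = 0, i.e. changes one component's Grundy value g to g ⊕ X where X is the current total.
Pile A: need g' = 5⊕5 = 0. Options: 23−1→G=4, 23−2→G=3, 23−6→G=2, 23−7→G=1, 23−8→G=0. Hits: 1.
Pile B: need g' = 0⊕5 = 5. Options: 12−1→G=5, 12−2→G=4, 12−6→G=3, 12−7→G=2, 12−8→G=1. Hits: 1.
Pile C: need g' = 0⊕5 = 5. Options: 24−1→G=5, 24−2→G=4, 24−6→G=3, 24−7→G=2, 24−8→G=1. Hits: 1.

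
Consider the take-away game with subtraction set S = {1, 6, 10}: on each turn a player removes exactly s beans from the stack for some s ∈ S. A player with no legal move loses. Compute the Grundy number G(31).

2

G(0) = 0
G(1) = mex{0} = 1
G(2) = mex{1} = 0
G(3) = mex{0} = 1
G(4) = mex{1} = 0
G(5) = mex{0} = 1
G(6) = mex{1,0} = 2
G(7) = mex{2,1} = 0
G(8) = mex{0,0} = 1
G(9) = mex{1,1} = 0
G(10) = mex{0,0,0} = 1
G(11) = mex{1,1,1} = 0
G(12) = mex{0,2,0} = 1
G(13) = mex{1,0,1} = 2
G(14) = mex{2,1,0} = 3
G(15) = mex{3,0,1} = 2
G(16) = mex{2,1,2} = 0
G(17) = mex{0,0,0} = 1
G(18) = mex{1,1,1} = 0
G(19) = mex{0,2,0} = 1
G(20) = mex{1,3,1} = 0
G(21) = mex{0,2,0} = 1
G(22) = mex{1,0,1} = 2
G(23) = mex{2,1,2} = 0
G(24) = mex{0,0,3} = 1
G(25) = mex{1,1,2} = 0
G(26) = mex{0,0,0} = 1
G(27) = mex{1,1,1} = 0
G(28) = mex{0,2,0} = 1
G(29) = mex{1,0,1} = 2
G(30) = mex{2,1,0} = 3
G(31) = mex{3,0,1} = 2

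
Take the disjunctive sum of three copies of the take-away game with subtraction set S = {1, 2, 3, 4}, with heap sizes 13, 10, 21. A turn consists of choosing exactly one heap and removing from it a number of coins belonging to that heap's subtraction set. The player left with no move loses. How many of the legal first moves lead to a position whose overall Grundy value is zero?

3

All heaps use S = {1, 2, 3, 4}:
n :  0  1  2  3  4  5  6  7  8  9 10 11 12 13 14 15 16 17 18 19 20 21
G :  0  1  2  3  4  0  1  2  3  4  0  1  2  3  4  0  1  2  3  4  0  1
Heap A: G(13) = 3.
Heap B: G(10) = 0.
Heap C: G(21) = 1.
Combined Grundy value = 3 ⊕ 0 ⊕ 1 = 2.
A winning move leaves total XOR = 0, i.e. changes one component's Grundy value g to g ⊕ X where X is the current total.
Heap A: need g' = 3⊕2 = 1. Options: 13−1→G=2, 13−2→G=1, 13−3→G=0, 13−4→G=4. Hits: 1.
Heap B: need g' = 0⊕2 = 2. Options: 10−1→G=4, 10−2→G=3, 10−3→G=2, 10−4→G=1. Hits: 1.
Heap C: need g' = 1⊕2 = 3. Options: 21−1→G=0, 21−2→G=4, 21−3→G=3, 21−4→G=2. Hits: 1.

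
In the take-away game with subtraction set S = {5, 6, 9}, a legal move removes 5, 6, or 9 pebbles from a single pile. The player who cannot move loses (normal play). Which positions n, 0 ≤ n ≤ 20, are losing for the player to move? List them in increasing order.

0, 1, 2, 3, 4, 14, 15, 16, 17, 18

n :  0  1  2  3  4  5  6  7  8  9 10 11 12 13 14 15 16 17 18 19 20
G :  0  0  0  0  0  1  1  1  1  1  2  2  2  2  0  0  0  0  0  1  1
P-positions are exactly the n with G(n) = 0.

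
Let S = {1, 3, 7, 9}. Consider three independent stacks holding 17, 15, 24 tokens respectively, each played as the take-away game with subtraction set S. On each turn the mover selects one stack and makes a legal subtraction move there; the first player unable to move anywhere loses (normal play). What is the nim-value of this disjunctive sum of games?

All stacks use S = {1, 3, 7, 9}:
n :  0  1  2  3  4  5  6  7  8  9 10 11 12 13 14 15 16 17 18 19 20 21 22 23 24
G :  0  1  0  1  0  1  0  1  0  1  0  1  0  1  0  1  0  1  0  1  0  1  0  1  0
Stack A: G(17) = 1.
Stack B: G(15) = 1.
Stack C: G(24) = 0.
Combined Grundy value = 1 ⊕ 1 ⊕ 0 = 0.

0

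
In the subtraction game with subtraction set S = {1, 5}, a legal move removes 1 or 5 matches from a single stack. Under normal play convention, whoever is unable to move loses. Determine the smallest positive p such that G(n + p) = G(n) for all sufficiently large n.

n :  0  1  2  3  4  5  6  7  8  9 10 11 12 13 14
G :  0  1  0  1  0  1  0  1  0  1  0  1  0  1  0
G(n+2) = G(n) holds for n = 0,…,4 (a full window of length max(S) = 5), so the sequence is purely periodic with period 2.

2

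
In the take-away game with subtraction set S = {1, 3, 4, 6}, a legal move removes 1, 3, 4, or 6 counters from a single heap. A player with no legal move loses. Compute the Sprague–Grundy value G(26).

n :  0  1  2  3  4  5  6  7  8  9 10 11 12 13 14 15 16 17 18 19 20 21 22 23 24 25 26
G :  0  1  0  1  2  3  2  0  1  0  1  2  3  2  0  1  0  1  2  3  2  0  1  0  1  2  3

3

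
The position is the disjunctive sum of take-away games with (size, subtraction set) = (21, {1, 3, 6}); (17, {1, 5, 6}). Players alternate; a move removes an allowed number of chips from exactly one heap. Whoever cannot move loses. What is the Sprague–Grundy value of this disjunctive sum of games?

Heap A, S = {1, 3, 6}:
n :  0  1  2  3  4  5  6  7  8  9 10 11 12 13 14 15 16 17 18 19 20 21
G :  0  1  0  1  0  1  2  3  2  0  1  0  1  0  1  2  3  2  0  1  0  1
G_A(21) = 1.
Heap B, S = {1, 5, 6}:
G(0) = 0
G(1) = mex{0} = 1
G(2) = mex{1} = 0
G(3) = mex{0} = 1
G(4) = mex{1} = 0
G(5) = mex{0,0} = 1
G(6) = mex{1,1,0} = 2
G(7) = mex{2,0,1} = 3
G(8) = mex{3,1,0} = 2
G(9) = mex{2,0,1} = 3
G(10) = mex{3,1,0} = 2
G(11) = mex{2,2,1} = 0
G(12) = mex{0,3,2} = 1
G(13) = mex{1,2,3} = 0
G(14) = mex{0,3,2} = 1
G(15) = mex{1,2,3} = 0
G(16) = mex{0,0,2} = 1
G(17) = mex{1,1,0} = 2
G_B(17) = 2.
Combined Grundy value = 1 ⊕ 2 = 3.

3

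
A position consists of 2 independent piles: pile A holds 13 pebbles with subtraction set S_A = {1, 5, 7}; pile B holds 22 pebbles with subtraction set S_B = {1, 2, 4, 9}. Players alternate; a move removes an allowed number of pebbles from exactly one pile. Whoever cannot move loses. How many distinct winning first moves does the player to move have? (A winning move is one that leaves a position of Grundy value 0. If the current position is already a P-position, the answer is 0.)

4

Pile A, S = {1, 5, 7}:
n :  0  1  2  3  4  5  6  7  8  9 10 11 12 13
G :  0  1  0  1  0  1  0  1  0  1  0  1  0  1
G_A(13) = 1.
Pile B, S = {1, 2, 4, 9}:
G(0) = 0
G(1) = mex{0} = 1
G(2) = mex{1,0} = 2
G(3) = mex{2,1} = 0
G(4) = mex{0,2,0} = 1
G(5) = mex{1,0,1} = 2
G(6) = mex{2,1,2} = 0
G(7) = mex{0,2,0} = 1
G(8) = mex{1,0,1} = 2
G(9) = mex{2,1,2,0} = 3
G(10) = mex{3,2,0,1} = 4
G(11) = mex{4,3,1,2} = 0
G(12) = mex{0,4,2,0} = 1
G(13) = mex{1,0,3,1} = 2
G(14) = mex{2,1,4,2} = 0
G(15) = mex{0,2,0,0} = 1
G(16) = mex{1,0,1,1} = 2
G(17) = mex{2,1,2,2} = 0
G(18) = mex{0,2,0,3} = 1
G(19) = mex{1,0,1,4} = 2
G(20) = mex{2,1,2,0} = 3
G(21) = mex{3,2,0,1} = 4
G(22) = mex{4,3,1,2} = 0
G_B(22) = 0.
Combined Grundy value = 1 ⊕ 0 = 1.
A winning move leaves total XOR = 0, i.e. changes one component's Grundy value g to g ⊕ X where X is the current total.
Pile A: need g' = 1⊕1 = 0. Options: 13−1→G=0, 13−5→G=0, 13−7→G=0. Hits: 3.
Pile B: need g' = 0⊕1 = 1. Options: 22−1→G=4, 22−2→G=3, 22−4→G=1, 22−9→G=2. Hits: 1.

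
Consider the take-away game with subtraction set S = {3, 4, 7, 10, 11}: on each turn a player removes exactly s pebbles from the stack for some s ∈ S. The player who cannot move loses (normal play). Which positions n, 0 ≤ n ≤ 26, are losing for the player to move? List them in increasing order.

n :  0  1  2  3  4  5  6  7  8  9 10 11 12 13 14 15 16 17 18 19 20 21 22 23 24 25 26
G :  0  0  0  1  1  1  2  2  2  3  3  3  4  4  0  0  0  1  1  1  2  2  2  3  3  3  4
P-positions are exactly the n with G(n) = 0.

0, 1, 2, 14, 15, 16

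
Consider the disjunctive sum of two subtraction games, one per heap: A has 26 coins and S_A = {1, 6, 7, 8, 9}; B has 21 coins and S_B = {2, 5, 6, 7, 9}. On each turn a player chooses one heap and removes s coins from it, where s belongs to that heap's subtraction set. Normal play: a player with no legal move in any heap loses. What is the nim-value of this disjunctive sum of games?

Heap A, S = {1, 6, 7, 8, 9}:
n :  0  1  2  3  4  5  6  7  8  9 10 11 12 13 14 15 16 17 18 19 20 21 22 23 24 25 26
G :  0  1  0  1  0  1  2  3  2  3  2  3  4  5  0  1  0  1  0  1  2  3  2  3  2  3  4
G_A(26) = 4.
Heap B, S = {2, 5, 6, 7, 9}:
n :  0  1  2  3  4  5  6  7  8  9 10 11 12 13 14 15 16 17 18 19 20 21
G :  0  0  1  1  0  2  1  3  2  2  3  3  0  4  1  0  0  1  1  2  2  3
G_B(21) = 3.
Combined Grundy value = 4 ⊕ 3 = 7.

7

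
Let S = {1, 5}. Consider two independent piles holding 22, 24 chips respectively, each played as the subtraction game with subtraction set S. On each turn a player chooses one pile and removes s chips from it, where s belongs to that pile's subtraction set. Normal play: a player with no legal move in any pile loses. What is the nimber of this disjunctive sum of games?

0

All piles use S = {1, 5}:
n :  0  1  2  3  4  5  6  7  8  9 10 11 12 13 14 15 16 17 18 19 20 21 22 23 24
G :  0  1  0  1  0  1  0  1  0  1  0  1  0  1  0  1  0  1  0  1  0  1  0  1  0
Pile A: G(22) = 0.
Pile B: G(24) = 0.
Combined Grundy value = 0 ⊕ 0 = 0.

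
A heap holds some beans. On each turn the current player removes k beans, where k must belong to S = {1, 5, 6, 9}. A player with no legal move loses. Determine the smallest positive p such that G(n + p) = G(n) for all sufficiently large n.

G(0) = 0
G(1) = mex{0} = 1
G(2) = mex{1} = 0
G(3) = mex{0} = 1
G(4) = mex{1} = 0
G(5) = mex{0,0} = 1
G(6) = mex{1,1,0} = 2
G(7) = mex{2,0,1} = 3
G(8) = mex{3,1,0} = 2
G(9) = mex{2,0,1,0} = 3
G(10) = mex{3,1,0,1} = 2
G(11) = mex{2,2,1,0} = 3
G(12) = mex{3,3,2,1} = 0
G(13) = mex{0,2,3,0} = 1
G(14) = mex{1,3,2,1} = 0
G(15) = mex{0,2,3,2} = 1
G(16) = mex{1,3,2,3} = 0
G(17) = mex{0,0,3,2} = 1
G(18) = mex{1,1,0,3} = 2
G(19) = mex{2,0,1,2} = 3
G(20) = mex{3,1,0,3} = 2
G(21) = mex{2,0,1,0} = 3
G(22) = mex{3,1,0,1} = 2
G(23) = mex{2,2,1,0} = 3
G(24) = mex{3,3,2,1} = 0
G(25) = mex{0,2,3,0} = 1
G(n+12) = G(n) holds for n = 0,…,8 (a full window of length max(S) = 9), so the sequence is purely periodic with period 12.

12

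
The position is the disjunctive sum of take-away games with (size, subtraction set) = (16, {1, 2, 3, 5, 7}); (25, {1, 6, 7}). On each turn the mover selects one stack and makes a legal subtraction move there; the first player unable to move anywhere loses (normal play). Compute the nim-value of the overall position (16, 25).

1

Stack A, S = {1, 2, 3, 5, 7}:
n :  0  1  2  3  4  5  6  7  8  9 10 11 12 13 14 15 16
G :  0  1  2  3  0  1  2  3  0  1  2  3  0  1  2  3  0
G_A(16) = 0.
Stack B, S = {1, 6, 7}:
n :  0  1  2  3  4  5  6  7  8  9 10 11 12 13 14 15 16 17 18 19 20 21 22 23 24 25
G :  0  1  0  1  0  1  2  3  2  3  2  3  0  1  0  1  0  1  2  3  2  3  2  3  0  1
G_B(25) = 1.
Combined Grundy value = 0 ⊕ 1 = 1.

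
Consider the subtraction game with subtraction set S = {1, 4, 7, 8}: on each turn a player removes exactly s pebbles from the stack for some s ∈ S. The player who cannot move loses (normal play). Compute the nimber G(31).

1

n :  0  1  2  3  4  5  6  7  8  9 10 11 12 13 14 15 16 17 18 19 20 21 22 23 24 25 26 27 28 29 30 31
G :  0  1  0  1  2  0  1  2  3  2  3  0  1  3  0  1  0  1  2  3  2  4  3  2  3  0  1  0  1  2  0  1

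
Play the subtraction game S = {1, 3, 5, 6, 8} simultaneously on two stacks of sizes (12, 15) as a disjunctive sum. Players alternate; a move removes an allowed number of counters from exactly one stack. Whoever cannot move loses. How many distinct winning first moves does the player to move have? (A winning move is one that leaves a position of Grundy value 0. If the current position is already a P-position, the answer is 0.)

4

All stacks use S = {1, 3, 5, 6, 8}:
n :  0  1  2  3  4  5  6  7  8  9 10 11 12 13 14 15
G :  0  1  0  1  0  1  2  3  2  3  2  0  1  0  1  0
Stack A: G(12) = 1.
Stack B: G(15) = 0.
Combined Grundy value = 1 ⊕ 0 = 1.
A winning move leaves total XOR = 0, i.e. changes one component's Grundy value g to g ⊕ X where X is the current total.
Stack A: need g' = 1⊕1 = 0. Options: 12−1→G=0, 12−3→G=3, 12−5→G=3, 12−6→G=2, 12−8→G=0. Hits: 2.
Stack B: need g' = 0⊕1 = 1. Options: 15−1→G=1, 15−3→G=1, 15−5→G=2, 15−6→G=3, 15−8→G=3. Hits: 2.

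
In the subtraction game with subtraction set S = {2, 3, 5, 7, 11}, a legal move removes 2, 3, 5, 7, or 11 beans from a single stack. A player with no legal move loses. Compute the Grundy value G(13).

2

G(0) = 0
G(1) = mex{} = 0
G(2) = mex{0} = 1
G(3) = mex{0,0} = 1
G(4) = mex{1,0} = 2
G(5) = mex{1,1,0} = 2
G(6) = mex{2,1,0} = 3
G(7) = mex{2,2,1,0} = 3
G(8) = mex{3,2,1,0} = 4
G(9) = mex{3,3,2,1} = 0
G(10) = mex{4,3,2,1} = 0
G(11) = mex{0,4,3,2,0} = 1
G(12) = mex{0,0,3,2,0} = 1
G(13) = mex{1,0,4,3,1} = 2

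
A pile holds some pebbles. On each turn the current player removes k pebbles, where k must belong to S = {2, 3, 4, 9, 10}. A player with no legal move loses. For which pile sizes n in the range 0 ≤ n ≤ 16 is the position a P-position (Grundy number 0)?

0, 1, 6, 7, 12, 13

n :  0  1  2  3  4  5  6  7  8  9 10 11 12 13 14 15 16
G :  0  0  1  1  2  2  0  0  1  1  2  2  0  0  1  1  2
P-positions are exactly the n with G(n) = 0.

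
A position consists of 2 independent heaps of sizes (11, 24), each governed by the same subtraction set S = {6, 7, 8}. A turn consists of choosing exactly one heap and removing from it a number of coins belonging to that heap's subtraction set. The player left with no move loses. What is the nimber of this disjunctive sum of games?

0

All heaps use S = {6, 7, 8}:
G(0) = 0
G(1) = mex{} = 0
G(2) = mex{} = 0
G(3) = mex{} = 0
G(4) = mex{} = 0
G(5) = mex{} = 0
G(6) = mex{0} = 1
G(7) = mex{0,0} = 1
G(8) = mex{0,0,0} = 1
G(9) = mex{0,0,0} = 1
G(10) = mex{0,0,0} = 1
G(11) = mex{0,0,0} = 1
G(12) = mex{1,0,0} = 2
G(13) = mex{1,1,0} = 2
G(14) = mex{1,1,1} = 0
G(15) = mex{1,1,1} = 0
G(16) = mex{1,1,1} = 0
G(17) = mex{1,1,1} = 0
G(18) = mex{2,1,1} = 0
G(19) = mex{2,2,1} = 0
G(20) = mex{0,2,2} = 1
G(21) = mex{0,0,2} = 1
G(22) = mex{0,0,0} = 1
G(23) = mex{0,0,0} = 1
G(24) = mex{0,0,0} = 1
Heap A: G(11) = 1.
Heap B: G(24) = 1.
Combined Grundy value = 1 ⊕ 1 = 0.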